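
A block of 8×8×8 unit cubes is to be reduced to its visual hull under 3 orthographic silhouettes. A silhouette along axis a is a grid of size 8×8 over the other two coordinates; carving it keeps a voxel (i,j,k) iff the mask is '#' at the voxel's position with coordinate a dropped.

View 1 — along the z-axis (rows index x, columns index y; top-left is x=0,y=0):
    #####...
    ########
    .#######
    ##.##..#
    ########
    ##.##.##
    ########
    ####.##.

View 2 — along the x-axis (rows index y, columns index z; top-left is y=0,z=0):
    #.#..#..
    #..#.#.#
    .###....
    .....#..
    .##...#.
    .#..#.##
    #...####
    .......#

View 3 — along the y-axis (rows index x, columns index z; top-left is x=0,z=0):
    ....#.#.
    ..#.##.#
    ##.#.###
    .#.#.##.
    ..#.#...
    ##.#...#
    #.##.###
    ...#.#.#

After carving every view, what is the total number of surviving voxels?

full grid |V| = 512
after view 1 [z-axis, 53 of 64 cells solid] → remaining = 424
after view 2 [x-axis, 24 of 64 cells solid] → remaining = 156
after view 3 [y-axis, 31 of 64 cells solid] → remaining = 78

voxel count = 78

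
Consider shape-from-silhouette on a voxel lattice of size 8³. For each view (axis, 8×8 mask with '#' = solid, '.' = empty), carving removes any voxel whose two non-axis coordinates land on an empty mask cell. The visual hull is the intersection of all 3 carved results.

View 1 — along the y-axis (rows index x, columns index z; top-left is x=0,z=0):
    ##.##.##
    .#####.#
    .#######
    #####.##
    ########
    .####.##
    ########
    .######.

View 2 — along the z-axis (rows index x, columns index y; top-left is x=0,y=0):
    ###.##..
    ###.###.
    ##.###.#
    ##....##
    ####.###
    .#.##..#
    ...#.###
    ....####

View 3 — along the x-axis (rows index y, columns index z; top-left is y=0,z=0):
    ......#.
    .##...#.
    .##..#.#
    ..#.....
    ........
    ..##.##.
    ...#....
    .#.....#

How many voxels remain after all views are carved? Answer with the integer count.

voxel count = 71

start: 8×8×8 = 512 voxels
carve view 1 (along y, XZ-mask fill 54/64): 432 voxels remain
carve view 2 (along z, XY-mask fill 40/64): 272 voxels remain
carve view 3 (along x, YZ-mask fill 16/64): 71 voxels remain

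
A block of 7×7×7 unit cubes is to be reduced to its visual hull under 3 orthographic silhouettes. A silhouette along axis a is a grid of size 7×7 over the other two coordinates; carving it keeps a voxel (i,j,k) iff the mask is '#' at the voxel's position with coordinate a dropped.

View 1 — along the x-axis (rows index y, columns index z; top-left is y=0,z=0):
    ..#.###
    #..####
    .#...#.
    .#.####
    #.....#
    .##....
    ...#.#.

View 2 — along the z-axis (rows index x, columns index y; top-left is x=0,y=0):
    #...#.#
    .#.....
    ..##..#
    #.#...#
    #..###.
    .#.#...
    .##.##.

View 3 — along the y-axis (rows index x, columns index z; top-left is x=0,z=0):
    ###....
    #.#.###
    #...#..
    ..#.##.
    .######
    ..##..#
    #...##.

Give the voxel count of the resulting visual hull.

initial block: 7^3 = 343
after view 1 [x-axis, 22 of 49 cells solid] → remaining = 154
after view 2 [z-axis, 20 of 49 cells solid] → remaining = 64
after view 3 [y-axis, 25 of 49 cells solid] → remaining = 33

voxel count = 33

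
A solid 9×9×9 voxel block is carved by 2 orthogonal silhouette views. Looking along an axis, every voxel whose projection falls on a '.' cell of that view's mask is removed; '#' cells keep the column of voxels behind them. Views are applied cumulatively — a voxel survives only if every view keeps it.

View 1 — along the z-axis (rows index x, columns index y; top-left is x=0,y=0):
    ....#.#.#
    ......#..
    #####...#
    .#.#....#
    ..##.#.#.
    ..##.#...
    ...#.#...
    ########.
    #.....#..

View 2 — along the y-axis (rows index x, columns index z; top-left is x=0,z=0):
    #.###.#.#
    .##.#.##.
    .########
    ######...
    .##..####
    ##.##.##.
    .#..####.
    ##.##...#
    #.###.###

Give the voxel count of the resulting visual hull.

start: 9×9×9 = 729 voxels
V1 z: intersect with XY mask (32 set) -- 288 left
V2 y: intersect with XZ mask (54 set) -- 195 left

195 voxels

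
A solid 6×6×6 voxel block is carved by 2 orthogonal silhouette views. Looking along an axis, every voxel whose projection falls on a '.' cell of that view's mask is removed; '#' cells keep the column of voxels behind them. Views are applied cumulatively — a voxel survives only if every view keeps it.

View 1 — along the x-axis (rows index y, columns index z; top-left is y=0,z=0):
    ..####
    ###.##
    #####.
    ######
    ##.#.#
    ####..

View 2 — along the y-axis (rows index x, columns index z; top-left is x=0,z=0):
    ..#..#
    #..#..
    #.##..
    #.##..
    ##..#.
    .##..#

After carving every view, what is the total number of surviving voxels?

before carving: 216 voxels (6×6×6)
V1 x: intersect with YZ mask (28 set) -- 168 left
V2 y: intersect with XZ mask (16 set) -- 77 left

voxel count = 77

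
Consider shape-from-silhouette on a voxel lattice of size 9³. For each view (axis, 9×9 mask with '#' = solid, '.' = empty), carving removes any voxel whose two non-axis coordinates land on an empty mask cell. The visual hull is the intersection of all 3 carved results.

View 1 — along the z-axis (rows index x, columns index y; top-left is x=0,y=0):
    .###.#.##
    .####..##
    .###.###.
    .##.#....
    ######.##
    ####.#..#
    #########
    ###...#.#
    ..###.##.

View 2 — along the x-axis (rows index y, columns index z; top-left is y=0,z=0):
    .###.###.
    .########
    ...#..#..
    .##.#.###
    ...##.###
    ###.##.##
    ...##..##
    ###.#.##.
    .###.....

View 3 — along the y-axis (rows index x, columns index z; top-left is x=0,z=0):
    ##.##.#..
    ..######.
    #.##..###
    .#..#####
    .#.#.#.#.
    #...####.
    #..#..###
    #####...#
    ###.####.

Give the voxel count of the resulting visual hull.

|visual hull| = 166

before carving: 729 voxels (9×9×9)
  1. axis=2 (XY plane), |mask|=54  ⇒  voxels=486
  2. axis=0 (YZ plane), |mask|=47  ⇒  voxels=278
  3. axis=1 (XZ plane), |mask|=50  ⇒  voxels=166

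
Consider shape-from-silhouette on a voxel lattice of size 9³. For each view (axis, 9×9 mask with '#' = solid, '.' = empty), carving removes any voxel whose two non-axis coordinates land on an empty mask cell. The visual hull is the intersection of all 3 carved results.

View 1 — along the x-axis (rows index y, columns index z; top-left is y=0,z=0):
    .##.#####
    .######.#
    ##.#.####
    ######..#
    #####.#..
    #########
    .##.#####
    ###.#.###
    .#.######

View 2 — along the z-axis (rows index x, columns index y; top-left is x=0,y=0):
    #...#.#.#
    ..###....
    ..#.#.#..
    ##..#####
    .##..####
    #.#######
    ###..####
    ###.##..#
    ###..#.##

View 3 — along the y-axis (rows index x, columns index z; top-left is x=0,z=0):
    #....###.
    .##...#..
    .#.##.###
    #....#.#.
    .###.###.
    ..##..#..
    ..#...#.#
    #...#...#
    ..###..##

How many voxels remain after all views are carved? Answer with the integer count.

initial block: 9^3 = 729
  1. axis=0 (YZ plane), |mask|=64  ⇒  voxels=576
  2. axis=2 (XY plane), |mask|=50  ⇒  voxels=356
  3. axis=1 (XZ plane), |mask|=36  ⇒  voxels=149

remaining voxels: 149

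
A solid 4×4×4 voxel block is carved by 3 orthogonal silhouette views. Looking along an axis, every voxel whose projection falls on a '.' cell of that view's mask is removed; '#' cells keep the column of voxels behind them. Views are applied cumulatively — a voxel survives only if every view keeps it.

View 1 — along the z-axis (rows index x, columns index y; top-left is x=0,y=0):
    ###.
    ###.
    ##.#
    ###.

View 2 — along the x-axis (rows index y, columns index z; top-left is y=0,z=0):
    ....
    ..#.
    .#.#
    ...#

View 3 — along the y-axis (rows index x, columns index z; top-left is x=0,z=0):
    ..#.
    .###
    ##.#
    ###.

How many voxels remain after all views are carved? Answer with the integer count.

7 voxels

full grid |V| = 64
carve view 1 (along z, XY-mask fill 12/16): 48 voxels remain
carve view 2 (along x, YZ-mask fill 4/16): 11 voxels remain
carve view 3 (along y, XZ-mask fill 10/16): 7 voxels remain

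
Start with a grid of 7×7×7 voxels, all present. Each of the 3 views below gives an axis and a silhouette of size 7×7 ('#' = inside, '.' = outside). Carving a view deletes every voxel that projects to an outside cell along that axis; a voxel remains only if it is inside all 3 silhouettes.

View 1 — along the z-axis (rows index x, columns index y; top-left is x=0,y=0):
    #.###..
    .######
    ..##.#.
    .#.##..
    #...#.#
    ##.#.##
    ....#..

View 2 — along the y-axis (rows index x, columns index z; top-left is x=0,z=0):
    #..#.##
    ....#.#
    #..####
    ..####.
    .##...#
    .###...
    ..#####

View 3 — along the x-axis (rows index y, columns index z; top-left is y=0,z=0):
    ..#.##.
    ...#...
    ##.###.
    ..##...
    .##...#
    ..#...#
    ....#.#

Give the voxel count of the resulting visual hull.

|visual hull| = 33

full grid |V| = 343
V1 z: intersect with XY mask (25 set) -- 175 left
V2 y: intersect with XZ mask (26 set) -- 84 left
V3 x: intersect with YZ mask (18 set) -- 33 left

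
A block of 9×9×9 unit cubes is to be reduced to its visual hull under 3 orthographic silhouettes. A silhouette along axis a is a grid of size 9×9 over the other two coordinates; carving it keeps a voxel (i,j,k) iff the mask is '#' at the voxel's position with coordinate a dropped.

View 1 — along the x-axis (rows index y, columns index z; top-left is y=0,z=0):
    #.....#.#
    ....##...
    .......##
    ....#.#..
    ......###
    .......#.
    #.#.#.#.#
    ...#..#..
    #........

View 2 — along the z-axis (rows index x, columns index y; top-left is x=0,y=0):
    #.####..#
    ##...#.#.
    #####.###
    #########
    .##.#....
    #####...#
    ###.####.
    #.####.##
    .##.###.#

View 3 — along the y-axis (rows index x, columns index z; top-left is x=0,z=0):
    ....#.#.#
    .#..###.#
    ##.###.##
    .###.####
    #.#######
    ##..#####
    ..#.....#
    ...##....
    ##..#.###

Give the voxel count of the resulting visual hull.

start: 9×9×9 = 729 voxels
after view 1 [x-axis, 21 of 81 cells solid] → remaining = 189
after view 2 [z-axis, 56 of 81 cells solid] → remaining = 127
after view 3 [y-axis, 47 of 81 cells solid] → remaining = 80

|visual hull| = 80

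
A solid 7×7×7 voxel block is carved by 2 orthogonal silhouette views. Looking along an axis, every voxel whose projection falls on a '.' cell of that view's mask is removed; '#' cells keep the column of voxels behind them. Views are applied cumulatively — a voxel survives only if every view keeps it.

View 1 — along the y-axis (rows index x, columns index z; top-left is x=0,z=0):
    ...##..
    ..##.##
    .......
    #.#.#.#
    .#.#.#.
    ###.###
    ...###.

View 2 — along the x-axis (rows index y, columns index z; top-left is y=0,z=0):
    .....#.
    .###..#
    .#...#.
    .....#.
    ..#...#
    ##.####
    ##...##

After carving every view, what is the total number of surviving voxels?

voxel count = 62

full grid |V| = 343
  1. axis=1 (XZ plane), |mask|=22  ⇒  voxels=154
  2. axis=0 (YZ plane), |mask|=20  ⇒  voxels=62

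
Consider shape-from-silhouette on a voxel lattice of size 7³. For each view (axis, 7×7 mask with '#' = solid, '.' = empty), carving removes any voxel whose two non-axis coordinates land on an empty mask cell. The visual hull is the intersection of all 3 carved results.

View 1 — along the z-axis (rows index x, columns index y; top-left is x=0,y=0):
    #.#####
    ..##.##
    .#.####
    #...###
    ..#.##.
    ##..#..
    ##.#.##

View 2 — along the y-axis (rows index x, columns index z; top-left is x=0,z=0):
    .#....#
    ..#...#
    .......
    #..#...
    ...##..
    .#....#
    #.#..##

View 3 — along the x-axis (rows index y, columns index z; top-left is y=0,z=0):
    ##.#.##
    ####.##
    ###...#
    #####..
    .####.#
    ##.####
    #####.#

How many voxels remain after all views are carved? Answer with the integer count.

start: 7×7×7 = 343 voxels
after view 1 [z-axis, 30 of 49 cells solid] → remaining = 210
after view 2 [y-axis, 14 of 49 cells solid] → remaining = 60
after view 3 [x-axis, 37 of 49 cells solid] → remaining = 49

|visual hull| = 49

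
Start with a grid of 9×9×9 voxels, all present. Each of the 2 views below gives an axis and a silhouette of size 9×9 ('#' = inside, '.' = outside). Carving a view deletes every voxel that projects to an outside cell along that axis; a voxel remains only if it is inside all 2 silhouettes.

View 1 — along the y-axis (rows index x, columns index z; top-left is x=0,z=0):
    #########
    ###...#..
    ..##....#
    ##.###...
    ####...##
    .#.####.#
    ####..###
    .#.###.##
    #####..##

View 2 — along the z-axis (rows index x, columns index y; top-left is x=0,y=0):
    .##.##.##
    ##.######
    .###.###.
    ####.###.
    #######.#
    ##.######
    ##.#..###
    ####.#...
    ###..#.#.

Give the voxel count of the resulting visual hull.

remaining voxels: 342

full grid |V| = 729
carve view 1 (along y, XZ-mask fill 53/81): 477 voxels remain
carve view 2 (along z, XY-mask fill 59/81): 342 voxels remain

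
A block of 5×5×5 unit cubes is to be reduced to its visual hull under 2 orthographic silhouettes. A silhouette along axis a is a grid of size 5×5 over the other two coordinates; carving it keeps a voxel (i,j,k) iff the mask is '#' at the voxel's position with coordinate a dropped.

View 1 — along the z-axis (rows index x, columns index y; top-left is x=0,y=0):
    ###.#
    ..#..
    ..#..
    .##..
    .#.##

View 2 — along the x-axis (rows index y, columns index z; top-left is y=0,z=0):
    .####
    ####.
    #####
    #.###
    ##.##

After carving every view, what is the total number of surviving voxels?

full grid |V| = 125
[1] z-view keeps 11 columns → grid now 55
[2] x-view keeps 21 columns → grid now 48

|visual hull| = 48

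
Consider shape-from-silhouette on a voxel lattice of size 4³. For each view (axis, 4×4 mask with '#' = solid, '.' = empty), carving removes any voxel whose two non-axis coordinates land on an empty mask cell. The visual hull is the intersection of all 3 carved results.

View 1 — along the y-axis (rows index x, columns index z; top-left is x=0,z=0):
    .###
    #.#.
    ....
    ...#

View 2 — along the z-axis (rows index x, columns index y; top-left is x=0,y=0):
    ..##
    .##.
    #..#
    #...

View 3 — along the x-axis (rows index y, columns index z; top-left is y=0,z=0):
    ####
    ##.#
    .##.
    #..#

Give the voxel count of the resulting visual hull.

full grid |V| = 64
  1. axis=1 (XZ plane), |mask|=6  ⇒  voxels=24
  2. axis=2 (XY plane), |mask|=7  ⇒  voxels=11
  3. axis=0 (YZ plane), |mask|=11  ⇒  voxels=6

6 voxels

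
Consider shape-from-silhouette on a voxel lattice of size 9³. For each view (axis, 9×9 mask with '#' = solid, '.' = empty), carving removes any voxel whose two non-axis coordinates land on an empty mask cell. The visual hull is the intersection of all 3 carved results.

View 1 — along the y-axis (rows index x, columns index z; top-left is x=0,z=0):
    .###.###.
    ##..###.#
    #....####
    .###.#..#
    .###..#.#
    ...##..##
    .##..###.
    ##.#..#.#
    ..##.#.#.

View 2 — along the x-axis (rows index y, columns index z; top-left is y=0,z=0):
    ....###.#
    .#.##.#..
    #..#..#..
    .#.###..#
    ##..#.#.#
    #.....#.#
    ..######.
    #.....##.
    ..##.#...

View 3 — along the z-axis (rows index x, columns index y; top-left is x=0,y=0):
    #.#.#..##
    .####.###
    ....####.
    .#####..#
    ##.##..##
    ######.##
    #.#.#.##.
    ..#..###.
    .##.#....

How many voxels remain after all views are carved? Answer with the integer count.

voxel count = 106

full grid |V| = 729
step 1: project along y, AND mask (45/81) → |grid| = 405
step 2: project along x, AND mask (36/81) → |grid| = 180
step 3: project along z, AND mask (48/81) → |grid| = 106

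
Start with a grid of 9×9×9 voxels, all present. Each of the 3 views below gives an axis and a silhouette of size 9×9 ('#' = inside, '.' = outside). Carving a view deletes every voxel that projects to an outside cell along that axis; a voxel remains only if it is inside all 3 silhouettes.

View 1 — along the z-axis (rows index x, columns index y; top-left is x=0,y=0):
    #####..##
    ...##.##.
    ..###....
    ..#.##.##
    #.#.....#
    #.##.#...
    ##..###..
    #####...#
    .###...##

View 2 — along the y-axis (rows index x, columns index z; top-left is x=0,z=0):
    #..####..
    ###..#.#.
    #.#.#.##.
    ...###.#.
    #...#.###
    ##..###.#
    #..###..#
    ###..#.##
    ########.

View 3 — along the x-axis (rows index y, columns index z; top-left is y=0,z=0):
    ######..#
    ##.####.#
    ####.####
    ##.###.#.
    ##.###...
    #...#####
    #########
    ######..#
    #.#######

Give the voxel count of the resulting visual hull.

remaining voxels: 184

full grid |V| = 729
step 1: project along z, AND mask (42/81) → |grid| = 378
step 2: project along y, AND mask (49/81) → |grid| = 230
step 3: project along x, AND mask (63/81) → |grid| = 184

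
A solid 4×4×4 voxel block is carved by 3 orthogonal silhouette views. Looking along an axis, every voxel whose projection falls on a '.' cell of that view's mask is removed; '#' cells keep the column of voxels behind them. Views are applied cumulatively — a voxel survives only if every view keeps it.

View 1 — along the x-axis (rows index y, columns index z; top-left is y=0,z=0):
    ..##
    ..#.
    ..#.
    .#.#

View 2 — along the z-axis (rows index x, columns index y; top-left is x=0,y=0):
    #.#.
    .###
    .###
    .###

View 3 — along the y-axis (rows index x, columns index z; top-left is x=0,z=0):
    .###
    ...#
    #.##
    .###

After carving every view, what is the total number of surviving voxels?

start: 4×4×4 = 64 voxels
[1] x-view keeps 6 columns → grid now 24
[2] z-view keeps 11 columns → grid now 15
[3] y-view keeps 10 columns → grid now 11

voxel count = 11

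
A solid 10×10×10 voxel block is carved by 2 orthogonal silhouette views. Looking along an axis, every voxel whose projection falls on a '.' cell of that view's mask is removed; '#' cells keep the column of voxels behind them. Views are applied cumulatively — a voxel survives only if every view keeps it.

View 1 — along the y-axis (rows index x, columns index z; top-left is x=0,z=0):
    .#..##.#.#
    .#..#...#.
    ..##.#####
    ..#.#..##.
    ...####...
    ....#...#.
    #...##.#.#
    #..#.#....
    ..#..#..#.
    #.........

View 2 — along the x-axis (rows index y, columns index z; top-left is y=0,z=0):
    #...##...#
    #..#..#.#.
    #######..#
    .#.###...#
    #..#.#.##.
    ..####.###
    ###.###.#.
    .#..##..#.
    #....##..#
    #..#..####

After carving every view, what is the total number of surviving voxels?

start: 10×10×10 = 1000 voxels
after view 1 [y-axis, 37 of 100 cells solid] → remaining = 370
after view 2 [x-axis, 54 of 100 cells solid] → remaining = 210

remaining voxels: 210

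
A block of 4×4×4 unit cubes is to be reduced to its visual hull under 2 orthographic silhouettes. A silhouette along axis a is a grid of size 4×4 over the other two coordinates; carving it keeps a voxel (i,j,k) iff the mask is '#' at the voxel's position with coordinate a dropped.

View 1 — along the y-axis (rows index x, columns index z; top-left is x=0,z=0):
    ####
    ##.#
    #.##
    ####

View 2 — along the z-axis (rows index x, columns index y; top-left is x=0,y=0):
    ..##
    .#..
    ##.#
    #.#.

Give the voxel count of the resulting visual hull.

28 voxels

initial block: 4^3 = 64
V1 y: intersect with XZ mask (14 set) -- 56 left
V2 z: intersect with XY mask (8 set) -- 28 left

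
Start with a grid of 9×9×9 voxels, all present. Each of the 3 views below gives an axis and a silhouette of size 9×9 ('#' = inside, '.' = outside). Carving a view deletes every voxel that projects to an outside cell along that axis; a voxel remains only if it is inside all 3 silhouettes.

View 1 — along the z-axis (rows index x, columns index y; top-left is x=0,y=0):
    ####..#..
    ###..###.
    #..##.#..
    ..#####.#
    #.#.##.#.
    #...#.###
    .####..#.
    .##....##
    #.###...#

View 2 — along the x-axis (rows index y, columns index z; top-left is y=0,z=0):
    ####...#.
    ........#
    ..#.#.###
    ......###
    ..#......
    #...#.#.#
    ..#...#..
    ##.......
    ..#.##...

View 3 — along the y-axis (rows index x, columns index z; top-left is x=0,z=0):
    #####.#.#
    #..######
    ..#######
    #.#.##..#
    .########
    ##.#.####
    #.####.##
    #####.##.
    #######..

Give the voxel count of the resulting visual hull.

voxel count = 99

before carving: 729 voxels (9×9×9)
step 1: project along z, AND mask (45/81) → |grid| = 405
step 2: project along x, AND mask (26/81) → |grid| = 134
step 3: project along y, AND mask (62/81) → |grid| = 99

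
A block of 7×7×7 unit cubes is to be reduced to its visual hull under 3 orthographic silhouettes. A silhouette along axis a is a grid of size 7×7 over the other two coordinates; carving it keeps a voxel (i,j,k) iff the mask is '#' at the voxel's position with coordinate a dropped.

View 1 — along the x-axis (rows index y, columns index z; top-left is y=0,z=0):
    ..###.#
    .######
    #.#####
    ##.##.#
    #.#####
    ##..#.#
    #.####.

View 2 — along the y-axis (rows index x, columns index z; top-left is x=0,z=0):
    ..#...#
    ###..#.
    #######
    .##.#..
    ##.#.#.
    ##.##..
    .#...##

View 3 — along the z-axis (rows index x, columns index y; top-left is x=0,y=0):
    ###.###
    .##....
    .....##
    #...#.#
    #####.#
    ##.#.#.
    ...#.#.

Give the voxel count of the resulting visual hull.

voxel count = 63

before carving: 343 voxels (7×7×7)
V1 x: intersect with YZ mask (36 set) -- 252 left
V2 y: intersect with XZ mask (27 set) -- 131 left
V3 z: intersect with XY mask (25 set) -- 63 left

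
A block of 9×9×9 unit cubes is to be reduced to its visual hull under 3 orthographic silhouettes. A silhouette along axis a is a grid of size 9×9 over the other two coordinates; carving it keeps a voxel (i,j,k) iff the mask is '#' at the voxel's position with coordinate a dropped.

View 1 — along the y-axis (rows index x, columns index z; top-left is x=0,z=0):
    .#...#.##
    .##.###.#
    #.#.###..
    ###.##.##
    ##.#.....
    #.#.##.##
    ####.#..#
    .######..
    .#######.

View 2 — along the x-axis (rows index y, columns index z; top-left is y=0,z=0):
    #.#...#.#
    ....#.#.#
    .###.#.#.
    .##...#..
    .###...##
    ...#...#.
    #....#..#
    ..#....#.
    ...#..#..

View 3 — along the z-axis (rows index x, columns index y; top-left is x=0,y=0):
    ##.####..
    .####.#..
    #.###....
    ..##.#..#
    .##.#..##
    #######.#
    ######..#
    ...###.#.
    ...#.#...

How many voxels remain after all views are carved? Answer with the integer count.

before carving: 729 voxels (9×9×9)
[1] y-view keeps 50 columns → grid now 450
[2] x-view keeps 29 columns → grid now 156
[3] z-view keeps 45 columns → grid now 88

88 voxels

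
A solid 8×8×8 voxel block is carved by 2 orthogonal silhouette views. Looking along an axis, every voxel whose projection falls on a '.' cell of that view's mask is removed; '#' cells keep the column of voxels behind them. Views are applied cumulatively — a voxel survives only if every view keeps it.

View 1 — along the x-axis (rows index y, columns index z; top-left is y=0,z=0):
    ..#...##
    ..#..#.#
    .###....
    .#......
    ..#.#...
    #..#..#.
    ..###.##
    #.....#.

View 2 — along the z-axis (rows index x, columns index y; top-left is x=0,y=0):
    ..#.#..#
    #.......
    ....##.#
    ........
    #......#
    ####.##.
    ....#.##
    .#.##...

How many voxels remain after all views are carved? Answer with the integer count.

start: 8×8×8 = 512 voxels
after view 1 [x-axis, 22 of 64 cells solid] → remaining = 176
after view 2 [z-axis, 21 of 64 cells solid] → remaining = 55

voxel count = 55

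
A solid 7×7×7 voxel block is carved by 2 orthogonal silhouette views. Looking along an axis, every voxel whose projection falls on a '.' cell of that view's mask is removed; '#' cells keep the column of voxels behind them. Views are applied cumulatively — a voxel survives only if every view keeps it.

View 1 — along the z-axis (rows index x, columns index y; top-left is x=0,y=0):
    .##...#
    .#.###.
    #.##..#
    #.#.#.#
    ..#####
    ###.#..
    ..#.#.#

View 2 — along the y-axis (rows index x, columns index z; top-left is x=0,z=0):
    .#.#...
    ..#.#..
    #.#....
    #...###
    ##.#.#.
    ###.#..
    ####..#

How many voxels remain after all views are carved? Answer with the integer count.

89 voxels

start: 7×7×7 = 343 voxels
after view 1 [z-axis, 27 of 49 cells solid] → remaining = 189
after view 2 [y-axis, 23 of 49 cells solid] → remaining = 89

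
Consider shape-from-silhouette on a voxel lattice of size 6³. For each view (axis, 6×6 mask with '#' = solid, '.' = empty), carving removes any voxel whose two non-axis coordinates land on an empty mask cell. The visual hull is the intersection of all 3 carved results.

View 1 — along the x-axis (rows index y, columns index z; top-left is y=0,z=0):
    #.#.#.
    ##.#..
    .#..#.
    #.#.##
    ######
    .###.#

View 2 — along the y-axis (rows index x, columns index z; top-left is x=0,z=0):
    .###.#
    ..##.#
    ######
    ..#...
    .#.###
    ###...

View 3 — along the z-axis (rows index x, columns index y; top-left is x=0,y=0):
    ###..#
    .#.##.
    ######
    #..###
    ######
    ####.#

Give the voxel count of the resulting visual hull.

voxel count = 63

before carving: 216 voxels (6×6×6)
step 1: project along x, AND mask (22/36) → |grid| = 132
step 2: project along y, AND mask (21/36) → |grid| = 76
step 3: project along z, AND mask (28/36) → |grid| = 63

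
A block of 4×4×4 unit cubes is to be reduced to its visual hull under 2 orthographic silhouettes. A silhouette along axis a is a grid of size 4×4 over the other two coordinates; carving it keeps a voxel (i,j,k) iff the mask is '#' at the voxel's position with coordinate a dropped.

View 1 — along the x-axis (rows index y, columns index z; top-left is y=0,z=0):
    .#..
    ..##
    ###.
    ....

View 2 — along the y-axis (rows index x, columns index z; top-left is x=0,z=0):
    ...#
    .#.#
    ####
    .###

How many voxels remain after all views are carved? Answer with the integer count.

start: 4×4×4 = 64 voxels
V1 x: intersect with YZ mask (6 set) -- 24 left
V2 y: intersect with XZ mask (10 set) -- 15 left

voxel count = 15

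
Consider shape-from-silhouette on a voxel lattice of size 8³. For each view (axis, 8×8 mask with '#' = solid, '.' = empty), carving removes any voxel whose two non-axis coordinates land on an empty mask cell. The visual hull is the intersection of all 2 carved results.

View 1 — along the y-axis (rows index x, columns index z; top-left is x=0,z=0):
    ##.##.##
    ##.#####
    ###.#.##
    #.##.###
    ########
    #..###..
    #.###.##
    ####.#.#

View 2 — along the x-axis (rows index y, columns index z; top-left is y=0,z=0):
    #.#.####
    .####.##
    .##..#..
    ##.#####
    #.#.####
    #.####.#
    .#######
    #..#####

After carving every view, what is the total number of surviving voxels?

before carving: 512 voxels (8×8×8)
[1] y-view keeps 49 columns → grid now 392
[2] x-view keeps 47 columns → grid now 287

voxel count = 287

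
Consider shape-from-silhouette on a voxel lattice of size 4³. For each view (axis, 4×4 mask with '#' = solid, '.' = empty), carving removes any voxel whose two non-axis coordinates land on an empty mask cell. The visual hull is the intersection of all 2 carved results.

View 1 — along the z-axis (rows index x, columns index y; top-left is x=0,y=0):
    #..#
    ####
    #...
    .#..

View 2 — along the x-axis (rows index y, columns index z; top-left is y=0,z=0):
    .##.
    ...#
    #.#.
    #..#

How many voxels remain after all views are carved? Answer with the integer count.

initial block: 4^3 = 64
[1] z-view keeps 8 columns → grid now 32
[2] x-view keeps 7 columns → grid now 14

remaining voxels: 14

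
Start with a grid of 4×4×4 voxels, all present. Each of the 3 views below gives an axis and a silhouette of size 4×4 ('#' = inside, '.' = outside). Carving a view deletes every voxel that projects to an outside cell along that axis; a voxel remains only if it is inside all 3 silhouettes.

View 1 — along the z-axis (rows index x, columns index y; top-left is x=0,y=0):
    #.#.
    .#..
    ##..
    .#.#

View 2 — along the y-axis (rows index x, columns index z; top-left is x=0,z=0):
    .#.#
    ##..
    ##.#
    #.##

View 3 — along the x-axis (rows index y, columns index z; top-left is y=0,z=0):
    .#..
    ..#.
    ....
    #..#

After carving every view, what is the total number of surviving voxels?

5 voxels

full grid |V| = 64
carve view 1 (along z, XY-mask fill 7/16): 28 voxels remain
carve view 2 (along y, XZ-mask fill 10/16): 18 voxels remain
carve view 3 (along x, YZ-mask fill 4/16): 5 voxels remain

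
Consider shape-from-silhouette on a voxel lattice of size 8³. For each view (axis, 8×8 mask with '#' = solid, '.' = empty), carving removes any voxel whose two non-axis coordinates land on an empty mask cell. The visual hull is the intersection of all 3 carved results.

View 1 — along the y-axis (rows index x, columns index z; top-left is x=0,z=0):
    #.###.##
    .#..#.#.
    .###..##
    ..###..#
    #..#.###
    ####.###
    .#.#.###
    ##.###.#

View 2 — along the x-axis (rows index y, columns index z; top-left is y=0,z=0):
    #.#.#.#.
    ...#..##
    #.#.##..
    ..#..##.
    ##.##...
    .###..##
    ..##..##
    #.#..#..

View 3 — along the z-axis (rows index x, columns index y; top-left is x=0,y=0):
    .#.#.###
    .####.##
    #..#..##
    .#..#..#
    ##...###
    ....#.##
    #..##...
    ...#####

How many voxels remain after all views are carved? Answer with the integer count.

75 voxels

start: 8×8×8 = 512 voxels
carve view 1 (along y, XZ-mask fill 41/64): 328 voxels remain
carve view 2 (along x, YZ-mask fill 30/64): 153 voxels remain
carve view 3 (along z, XY-mask fill 34/64): 75 voxels remain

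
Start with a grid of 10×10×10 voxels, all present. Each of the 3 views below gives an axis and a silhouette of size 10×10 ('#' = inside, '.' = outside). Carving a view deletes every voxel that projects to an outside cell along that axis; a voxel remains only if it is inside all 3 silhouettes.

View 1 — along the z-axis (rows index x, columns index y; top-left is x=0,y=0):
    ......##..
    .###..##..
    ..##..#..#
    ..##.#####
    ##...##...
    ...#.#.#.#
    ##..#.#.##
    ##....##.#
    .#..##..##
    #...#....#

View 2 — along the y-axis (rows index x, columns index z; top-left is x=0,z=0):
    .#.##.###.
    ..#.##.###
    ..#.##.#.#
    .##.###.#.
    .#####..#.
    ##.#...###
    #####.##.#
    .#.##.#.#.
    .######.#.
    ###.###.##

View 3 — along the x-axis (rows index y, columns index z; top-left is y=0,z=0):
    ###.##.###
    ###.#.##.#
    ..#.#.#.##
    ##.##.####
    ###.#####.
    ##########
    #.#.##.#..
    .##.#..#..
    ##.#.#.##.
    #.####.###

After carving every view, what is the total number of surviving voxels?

full grid |V| = 1000
[1] z-view keeps 45 columns → grid now 450
[2] y-view keeps 63 columns → grid now 284
[3] x-view keeps 69 columns → grid now 193

remaining voxels: 193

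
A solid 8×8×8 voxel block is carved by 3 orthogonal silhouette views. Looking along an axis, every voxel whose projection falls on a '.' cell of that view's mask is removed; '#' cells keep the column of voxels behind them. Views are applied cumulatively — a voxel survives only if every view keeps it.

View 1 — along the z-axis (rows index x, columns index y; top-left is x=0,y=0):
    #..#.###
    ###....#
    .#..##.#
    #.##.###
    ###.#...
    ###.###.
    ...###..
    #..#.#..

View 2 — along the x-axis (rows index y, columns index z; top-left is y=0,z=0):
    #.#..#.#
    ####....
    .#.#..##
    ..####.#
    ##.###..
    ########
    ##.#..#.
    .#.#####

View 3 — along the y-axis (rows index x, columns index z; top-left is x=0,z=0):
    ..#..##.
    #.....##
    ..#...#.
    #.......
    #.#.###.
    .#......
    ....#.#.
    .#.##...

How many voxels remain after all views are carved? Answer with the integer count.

remaining voxels: 47

initial block: 8^3 = 512
step 1: project along z, AND mask (35/64) → |grid| = 280
step 2: project along x, AND mask (40/64) → |grid| = 180
step 3: project along y, AND mask (20/64) → |grid| = 47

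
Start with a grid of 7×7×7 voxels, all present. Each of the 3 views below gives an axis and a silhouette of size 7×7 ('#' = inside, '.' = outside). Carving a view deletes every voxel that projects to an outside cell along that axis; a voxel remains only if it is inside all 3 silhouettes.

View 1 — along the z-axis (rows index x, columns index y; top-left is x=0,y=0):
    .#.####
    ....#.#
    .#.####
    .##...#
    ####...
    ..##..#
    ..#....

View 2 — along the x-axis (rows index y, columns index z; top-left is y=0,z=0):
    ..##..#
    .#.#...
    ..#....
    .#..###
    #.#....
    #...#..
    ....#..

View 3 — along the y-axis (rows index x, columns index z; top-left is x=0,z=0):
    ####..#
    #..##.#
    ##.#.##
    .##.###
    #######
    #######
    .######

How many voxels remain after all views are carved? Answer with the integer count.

voxel count = 36

before carving: 343 voxels (7×7×7)
  1. axis=2 (XY plane), |mask|=23  ⇒  voxels=161
  2. axis=0 (YZ plane), |mask|=15  ⇒  voxels=46
  3. axis=1 (XZ plane), |mask|=39  ⇒  voxels=36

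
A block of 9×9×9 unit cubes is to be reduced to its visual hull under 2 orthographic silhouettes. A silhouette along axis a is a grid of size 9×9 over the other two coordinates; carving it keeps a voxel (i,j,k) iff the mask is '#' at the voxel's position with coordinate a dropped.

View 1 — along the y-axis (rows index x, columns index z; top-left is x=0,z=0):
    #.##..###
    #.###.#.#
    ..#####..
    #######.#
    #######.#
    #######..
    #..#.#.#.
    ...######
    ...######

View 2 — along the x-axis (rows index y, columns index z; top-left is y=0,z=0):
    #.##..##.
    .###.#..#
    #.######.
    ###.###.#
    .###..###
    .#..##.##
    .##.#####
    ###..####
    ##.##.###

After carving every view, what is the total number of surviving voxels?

|visual hull| = 341

before carving: 729 voxels (9×9×9)
step 1: project along y, AND mask (56/81) → |grid| = 504
step 2: project along x, AND mask (56/81) → |grid| = 341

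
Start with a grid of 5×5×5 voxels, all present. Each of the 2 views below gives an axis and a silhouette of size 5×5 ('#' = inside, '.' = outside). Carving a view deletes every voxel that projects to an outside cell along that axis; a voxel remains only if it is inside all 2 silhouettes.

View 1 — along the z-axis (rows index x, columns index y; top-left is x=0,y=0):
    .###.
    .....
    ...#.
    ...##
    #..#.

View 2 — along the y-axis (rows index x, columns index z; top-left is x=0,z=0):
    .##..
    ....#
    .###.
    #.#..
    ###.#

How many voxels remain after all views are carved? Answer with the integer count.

|visual hull| = 21

before carving: 125 voxels (5×5×5)
after view 1 [z-axis, 8 of 25 cells solid] → remaining = 40
after view 2 [y-axis, 12 of 25 cells solid] → remaining = 21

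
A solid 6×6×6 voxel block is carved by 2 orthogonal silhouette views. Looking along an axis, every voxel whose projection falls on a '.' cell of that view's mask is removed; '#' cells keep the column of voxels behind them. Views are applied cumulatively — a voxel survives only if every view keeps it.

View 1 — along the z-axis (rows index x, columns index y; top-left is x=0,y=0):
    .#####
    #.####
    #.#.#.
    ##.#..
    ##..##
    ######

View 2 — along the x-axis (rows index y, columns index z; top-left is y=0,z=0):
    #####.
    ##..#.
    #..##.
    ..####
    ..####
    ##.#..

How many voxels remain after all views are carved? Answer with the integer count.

initial block: 6^3 = 216
step 1: project along z, AND mask (26/36) → |grid| = 156
step 2: project along x, AND mask (22/36) → |grid| = 97

remaining voxels: 97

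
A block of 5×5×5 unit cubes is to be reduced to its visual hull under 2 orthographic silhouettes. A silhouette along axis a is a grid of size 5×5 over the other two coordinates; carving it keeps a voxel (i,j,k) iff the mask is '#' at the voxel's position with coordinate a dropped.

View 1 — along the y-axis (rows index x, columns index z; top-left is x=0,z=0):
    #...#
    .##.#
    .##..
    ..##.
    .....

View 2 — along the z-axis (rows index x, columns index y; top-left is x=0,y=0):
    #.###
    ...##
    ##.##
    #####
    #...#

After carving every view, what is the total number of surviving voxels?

voxel count = 32

full grid |V| = 125
step 1: project along y, AND mask (9/25) → |grid| = 45
step 2: project along z, AND mask (17/25) → |grid| = 32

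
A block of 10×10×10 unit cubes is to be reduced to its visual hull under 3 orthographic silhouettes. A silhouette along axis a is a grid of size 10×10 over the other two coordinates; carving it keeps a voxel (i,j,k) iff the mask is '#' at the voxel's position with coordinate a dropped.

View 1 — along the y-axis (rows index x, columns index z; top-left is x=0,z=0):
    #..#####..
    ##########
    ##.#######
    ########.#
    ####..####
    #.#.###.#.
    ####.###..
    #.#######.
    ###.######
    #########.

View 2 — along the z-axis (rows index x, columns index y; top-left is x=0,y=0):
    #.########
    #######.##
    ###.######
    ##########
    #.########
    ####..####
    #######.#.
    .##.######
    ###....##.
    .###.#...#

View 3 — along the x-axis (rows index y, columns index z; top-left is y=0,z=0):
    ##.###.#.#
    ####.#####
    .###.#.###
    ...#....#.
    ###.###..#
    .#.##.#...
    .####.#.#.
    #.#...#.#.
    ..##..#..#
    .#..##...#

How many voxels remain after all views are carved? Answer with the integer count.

initial block: 10^3 = 1000
step 1: project along y, AND mask (81/100) → |grid| = 810
step 2: project along z, AND mask (80/100) → |grid| = 645
step 3: project along x, AND mask (54/100) → |grid| = 347

remaining voxels: 347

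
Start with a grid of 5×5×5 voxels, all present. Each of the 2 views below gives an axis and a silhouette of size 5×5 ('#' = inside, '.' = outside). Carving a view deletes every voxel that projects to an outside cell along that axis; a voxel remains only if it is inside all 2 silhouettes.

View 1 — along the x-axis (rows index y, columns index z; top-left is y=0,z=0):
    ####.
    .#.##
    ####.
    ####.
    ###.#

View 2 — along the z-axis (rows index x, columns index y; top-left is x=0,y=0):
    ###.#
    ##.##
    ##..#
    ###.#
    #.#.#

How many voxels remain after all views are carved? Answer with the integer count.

before carving: 125 voxels (5×5×5)
[1] x-view keeps 19 columns → grid now 95
[2] z-view keeps 18 columns → grid now 68

|visual hull| = 68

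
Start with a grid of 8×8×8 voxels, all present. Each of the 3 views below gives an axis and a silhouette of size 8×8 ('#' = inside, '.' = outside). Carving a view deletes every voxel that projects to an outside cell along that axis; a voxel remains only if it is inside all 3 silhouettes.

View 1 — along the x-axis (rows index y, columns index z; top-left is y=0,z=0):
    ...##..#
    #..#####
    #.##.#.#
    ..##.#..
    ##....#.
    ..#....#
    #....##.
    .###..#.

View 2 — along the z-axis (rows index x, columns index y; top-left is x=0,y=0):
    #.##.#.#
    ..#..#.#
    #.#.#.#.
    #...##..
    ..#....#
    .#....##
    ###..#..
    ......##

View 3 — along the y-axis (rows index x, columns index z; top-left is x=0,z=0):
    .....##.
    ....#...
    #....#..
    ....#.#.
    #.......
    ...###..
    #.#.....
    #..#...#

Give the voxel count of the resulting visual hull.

full grid |V| = 512
[1] x-view keeps 29 columns → grid now 232
[2] z-view keeps 26 columns → grid now 95
[3] y-view keeps 16 columns → grid now 22

|visual hull| = 22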